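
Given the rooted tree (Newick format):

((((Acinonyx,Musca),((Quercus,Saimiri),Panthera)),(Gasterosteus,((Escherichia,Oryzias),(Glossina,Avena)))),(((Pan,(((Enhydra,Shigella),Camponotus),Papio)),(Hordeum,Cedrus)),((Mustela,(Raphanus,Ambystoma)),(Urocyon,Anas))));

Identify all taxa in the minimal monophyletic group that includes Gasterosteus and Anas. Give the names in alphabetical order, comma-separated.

Acinonyx, Ambystoma, Anas, Avena, Camponotus, Cedrus, Enhydra, Escherichia, Gasterosteus, Glossina, Hordeum, Musca, Mustela, Oryzias, Pan, Panthera, Papio, Quercus, Raphanus, Saimiri, Shigella, Urocyon

Tracing Gasterosteus: it sits inside (Gasterosteus,((Escherichia,Oryzias),(Glossina,Avena))).
Tracing Anas: it sits inside (Urocyon,Anas).
The smallest clade enclosing both is the whole tree (their MRCA is the root), so the answer is all 22 tips in alphabetical order.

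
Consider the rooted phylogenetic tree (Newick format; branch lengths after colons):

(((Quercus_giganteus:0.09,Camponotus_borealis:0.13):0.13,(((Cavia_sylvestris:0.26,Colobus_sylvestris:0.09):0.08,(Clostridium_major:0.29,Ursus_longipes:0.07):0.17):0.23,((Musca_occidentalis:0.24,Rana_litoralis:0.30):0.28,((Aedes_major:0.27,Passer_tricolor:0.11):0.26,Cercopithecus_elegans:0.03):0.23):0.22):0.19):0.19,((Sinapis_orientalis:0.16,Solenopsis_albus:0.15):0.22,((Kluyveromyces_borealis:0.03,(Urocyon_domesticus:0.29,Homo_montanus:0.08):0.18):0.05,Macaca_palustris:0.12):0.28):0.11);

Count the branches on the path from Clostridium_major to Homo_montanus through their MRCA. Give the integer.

10

The MRCA of Clostridium_major and Homo_montanus is the root of the tree.
From Clostridium_major up to that node: 5 branches. From Homo_montanus up to the same node: 5 branches. Total: 5 + 5 = 10.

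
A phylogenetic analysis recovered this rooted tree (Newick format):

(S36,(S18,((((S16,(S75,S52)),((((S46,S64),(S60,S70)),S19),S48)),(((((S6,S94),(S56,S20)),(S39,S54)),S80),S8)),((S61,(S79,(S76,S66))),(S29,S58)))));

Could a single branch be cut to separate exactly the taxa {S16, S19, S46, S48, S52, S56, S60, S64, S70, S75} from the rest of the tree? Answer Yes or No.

No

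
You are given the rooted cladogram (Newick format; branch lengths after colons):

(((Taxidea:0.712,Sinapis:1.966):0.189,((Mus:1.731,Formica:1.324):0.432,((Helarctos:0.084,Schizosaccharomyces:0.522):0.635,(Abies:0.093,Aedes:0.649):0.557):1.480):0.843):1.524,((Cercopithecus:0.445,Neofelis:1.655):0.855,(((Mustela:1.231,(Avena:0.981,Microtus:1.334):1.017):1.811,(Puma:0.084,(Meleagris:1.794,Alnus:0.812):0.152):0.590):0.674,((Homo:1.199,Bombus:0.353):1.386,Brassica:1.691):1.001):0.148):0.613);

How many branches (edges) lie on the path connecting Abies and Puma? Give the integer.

The MRCA of Abies and Puma is the root of the tree.
From Abies up to that node: 5 branches. From Puma up to the same node: 5 branches. Total: 5 + 5 = 10.

10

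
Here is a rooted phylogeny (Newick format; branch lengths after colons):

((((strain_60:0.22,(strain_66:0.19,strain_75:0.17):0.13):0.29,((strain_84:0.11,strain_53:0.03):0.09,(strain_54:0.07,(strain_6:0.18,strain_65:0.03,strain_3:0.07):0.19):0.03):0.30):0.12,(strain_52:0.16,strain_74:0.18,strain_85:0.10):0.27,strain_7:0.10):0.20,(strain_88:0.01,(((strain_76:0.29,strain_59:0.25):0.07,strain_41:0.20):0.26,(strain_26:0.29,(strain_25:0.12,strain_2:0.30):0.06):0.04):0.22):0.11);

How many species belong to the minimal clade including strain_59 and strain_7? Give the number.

The MRCA of strain_59 and strain_7 is the root, so the clade is the entire tree.
That clade contains 20 terminal taxa: strain_2, strain_25, strain_26, strain_3, strain_41, strain_52, strain_53, strain_54, strain_59, strain_6, strain_60, strain_65, strain_66, strain_7, strain_74, strain_75, strain_76, strain_84, strain_85, strain_88.

20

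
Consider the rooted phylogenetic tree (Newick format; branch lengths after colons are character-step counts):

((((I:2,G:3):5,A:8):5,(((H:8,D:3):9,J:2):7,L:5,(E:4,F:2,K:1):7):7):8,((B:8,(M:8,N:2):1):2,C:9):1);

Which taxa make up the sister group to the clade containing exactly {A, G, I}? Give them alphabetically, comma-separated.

The clade containing exactly {A, G, I} attaches to the tree at the node subtending (((I,G),A),(((H,D),J),L,(E,F,K))).
The other lineage descending from that same node — the sister group — is (((H,D),J),L,(E,F,K)); its 7 tips in alphabetical order are the answer.

D, E, F, H, J, K, L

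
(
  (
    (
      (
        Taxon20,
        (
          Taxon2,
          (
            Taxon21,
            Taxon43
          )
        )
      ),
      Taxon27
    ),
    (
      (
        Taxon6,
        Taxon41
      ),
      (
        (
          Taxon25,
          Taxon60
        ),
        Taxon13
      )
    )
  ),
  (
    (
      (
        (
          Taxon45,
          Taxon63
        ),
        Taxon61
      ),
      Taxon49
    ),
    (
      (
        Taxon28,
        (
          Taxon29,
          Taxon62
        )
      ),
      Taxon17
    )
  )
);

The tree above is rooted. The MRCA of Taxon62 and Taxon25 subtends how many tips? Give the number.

18

The MRCA of Taxon62 and Taxon25 is the root, so the clade is the entire tree.
That clade contains 18 terminal taxa: Taxon13, Taxon17, Taxon2, Taxon20, Taxon21, Taxon25, Taxon27, Taxon28, Taxon29, Taxon41, Taxon43, Taxon45, Taxon49, Taxon6, Taxon60, Taxon61, Taxon62, Taxon63.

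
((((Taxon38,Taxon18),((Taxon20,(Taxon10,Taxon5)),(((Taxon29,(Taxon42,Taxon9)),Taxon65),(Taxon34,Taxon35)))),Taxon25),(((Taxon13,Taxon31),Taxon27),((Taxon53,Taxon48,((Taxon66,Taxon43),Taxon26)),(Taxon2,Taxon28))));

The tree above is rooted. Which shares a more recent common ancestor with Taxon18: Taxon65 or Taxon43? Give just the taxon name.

The MRCA of Taxon18 and Taxon65 subtends ((Taxon38,Taxon18),((Taxon20,(Taxon10,Taxon5)),(((Taxon29,(Taxon42,Taxon9)),Taxon65),(Taxon34,Taxon35)))) (11 taxa).
The MRCA of Taxon18 and Taxon43 is the root, subtending the entire tree (22 taxa).
The first is nested inside the second, so Taxon18 shares a more recent common ancestor with Taxon65.

Taxon65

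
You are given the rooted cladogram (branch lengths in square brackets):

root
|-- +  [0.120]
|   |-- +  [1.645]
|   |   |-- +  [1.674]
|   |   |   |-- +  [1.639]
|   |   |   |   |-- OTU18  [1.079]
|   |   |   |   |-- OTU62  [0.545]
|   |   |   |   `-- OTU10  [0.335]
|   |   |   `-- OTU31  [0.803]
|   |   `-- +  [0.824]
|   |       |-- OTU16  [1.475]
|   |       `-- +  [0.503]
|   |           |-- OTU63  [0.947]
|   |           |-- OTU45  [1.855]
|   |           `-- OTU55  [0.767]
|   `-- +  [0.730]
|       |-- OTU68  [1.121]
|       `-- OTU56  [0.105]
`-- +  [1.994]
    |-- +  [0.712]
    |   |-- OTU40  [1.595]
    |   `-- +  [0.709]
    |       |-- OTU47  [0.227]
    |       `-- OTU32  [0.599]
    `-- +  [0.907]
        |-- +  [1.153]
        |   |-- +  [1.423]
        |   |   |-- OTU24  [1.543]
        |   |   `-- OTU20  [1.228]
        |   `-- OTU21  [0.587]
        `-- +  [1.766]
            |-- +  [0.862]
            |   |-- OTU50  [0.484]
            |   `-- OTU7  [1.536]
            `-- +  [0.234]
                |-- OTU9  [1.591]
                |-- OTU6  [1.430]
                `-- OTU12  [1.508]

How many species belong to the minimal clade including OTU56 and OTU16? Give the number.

10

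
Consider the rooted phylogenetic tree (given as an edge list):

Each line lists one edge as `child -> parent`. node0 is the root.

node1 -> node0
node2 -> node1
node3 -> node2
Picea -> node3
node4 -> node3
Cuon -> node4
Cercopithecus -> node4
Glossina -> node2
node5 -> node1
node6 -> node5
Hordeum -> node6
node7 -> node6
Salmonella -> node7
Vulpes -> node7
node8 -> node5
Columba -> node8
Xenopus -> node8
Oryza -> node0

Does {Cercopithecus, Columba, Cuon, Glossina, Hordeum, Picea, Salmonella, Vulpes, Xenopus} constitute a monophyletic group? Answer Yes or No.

The most recent common ancestor of these taxa subtends (((Picea,(Cuon,Cercopithecus)),Glossina),((Hordeum,(Salmonella,Vulpes)),(Columba,Xenopus))).
That clade has exactly 9 tips — every listed taxon and nothing else — so the group is monophyletic.

Yes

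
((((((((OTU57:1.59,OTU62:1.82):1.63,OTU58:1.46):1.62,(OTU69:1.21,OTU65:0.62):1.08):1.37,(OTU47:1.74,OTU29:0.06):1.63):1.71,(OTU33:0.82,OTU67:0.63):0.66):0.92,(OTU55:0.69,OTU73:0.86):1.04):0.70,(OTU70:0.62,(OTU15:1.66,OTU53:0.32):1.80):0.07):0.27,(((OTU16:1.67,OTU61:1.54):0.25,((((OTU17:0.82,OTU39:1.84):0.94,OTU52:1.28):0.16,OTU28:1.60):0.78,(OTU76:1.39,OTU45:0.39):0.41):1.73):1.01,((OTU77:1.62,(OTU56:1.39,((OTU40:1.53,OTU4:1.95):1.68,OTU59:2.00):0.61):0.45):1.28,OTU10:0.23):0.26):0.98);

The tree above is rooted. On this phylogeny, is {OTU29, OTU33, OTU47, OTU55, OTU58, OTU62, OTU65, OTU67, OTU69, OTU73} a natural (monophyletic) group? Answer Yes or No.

The MRCA of the listed taxa subtends ((((((OTU57,OTU62),OTU58),(OTU69,OTU65)),(OTU47,OTU29)),(OTU33,OTU67)),(OTU55,OTU73)).
That clade also contains OTU57, which is not in the proposed group, so the group is not monophyletic.

No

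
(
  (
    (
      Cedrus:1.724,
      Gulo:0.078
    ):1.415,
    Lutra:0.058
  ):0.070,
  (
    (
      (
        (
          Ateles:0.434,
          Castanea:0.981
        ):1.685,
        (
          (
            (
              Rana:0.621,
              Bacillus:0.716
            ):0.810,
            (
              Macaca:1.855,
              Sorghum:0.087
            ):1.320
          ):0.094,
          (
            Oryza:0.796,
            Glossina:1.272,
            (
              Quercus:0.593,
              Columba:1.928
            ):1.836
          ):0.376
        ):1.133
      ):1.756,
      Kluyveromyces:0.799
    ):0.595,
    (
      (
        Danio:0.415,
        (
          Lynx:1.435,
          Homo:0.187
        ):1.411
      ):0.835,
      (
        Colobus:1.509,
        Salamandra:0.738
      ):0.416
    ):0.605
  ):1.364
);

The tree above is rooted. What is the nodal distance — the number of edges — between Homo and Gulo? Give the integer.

The MRCA of Homo and Gulo is the root of the tree.
From Homo up to that node: 5 branches. From Gulo up to the same node: 3 branches. Total: 5 + 3 = 8.

8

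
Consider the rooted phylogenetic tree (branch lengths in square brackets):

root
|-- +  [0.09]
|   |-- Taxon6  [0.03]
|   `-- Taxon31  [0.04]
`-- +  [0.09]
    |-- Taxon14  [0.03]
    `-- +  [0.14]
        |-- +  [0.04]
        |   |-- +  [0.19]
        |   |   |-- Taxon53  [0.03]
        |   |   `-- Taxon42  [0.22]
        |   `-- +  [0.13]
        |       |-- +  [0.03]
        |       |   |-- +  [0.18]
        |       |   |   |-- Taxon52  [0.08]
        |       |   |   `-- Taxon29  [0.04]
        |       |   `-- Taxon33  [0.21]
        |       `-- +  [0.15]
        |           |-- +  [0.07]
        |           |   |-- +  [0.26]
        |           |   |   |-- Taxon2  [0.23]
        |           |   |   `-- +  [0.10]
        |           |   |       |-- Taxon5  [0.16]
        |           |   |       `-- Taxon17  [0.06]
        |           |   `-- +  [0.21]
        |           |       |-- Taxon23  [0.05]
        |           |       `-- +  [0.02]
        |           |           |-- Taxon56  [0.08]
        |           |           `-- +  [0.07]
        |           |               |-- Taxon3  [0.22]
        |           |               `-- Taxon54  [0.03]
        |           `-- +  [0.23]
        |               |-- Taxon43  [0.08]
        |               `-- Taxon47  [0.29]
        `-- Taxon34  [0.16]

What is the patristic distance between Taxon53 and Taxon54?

0.90

The path runs Taxon53 → … → MRCA → … → Taxon54; the MRCA is the node subtending ((Taxon53,Taxon42),(((Taxon52,Taxon29),Taxon33),(((Taxon2,(Taxon5,Taxon17)),(Taxon23,(Taxon56,(Taxon3,Taxon54)))),(Taxon43,Taxon47)))).
Branch lengths along that path: 0.03 + 0.19 + 0.13 + 0.15 + 0.07 + 0.21 + 0.02 + 0.07 + 0.03 = 0.90.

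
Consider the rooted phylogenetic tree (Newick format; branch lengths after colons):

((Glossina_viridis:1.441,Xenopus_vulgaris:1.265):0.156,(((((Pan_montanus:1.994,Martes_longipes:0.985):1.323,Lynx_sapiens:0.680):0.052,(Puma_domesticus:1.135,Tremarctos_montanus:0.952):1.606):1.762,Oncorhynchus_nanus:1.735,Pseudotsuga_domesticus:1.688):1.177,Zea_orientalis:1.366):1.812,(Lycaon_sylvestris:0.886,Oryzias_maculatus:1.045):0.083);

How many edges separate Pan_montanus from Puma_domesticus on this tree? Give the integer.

The MRCA of Pan_montanus and Puma_domesticus is the node subtending (((Pan_montanus,Martes_longipes),Lynx_sapiens),(Puma_domesticus,Tremarctos_montanus)).
From Pan_montanus up to that node: 3 branches. From Puma_domesticus up to the same node: 2 branches. Total: 3 + 2 = 5.

5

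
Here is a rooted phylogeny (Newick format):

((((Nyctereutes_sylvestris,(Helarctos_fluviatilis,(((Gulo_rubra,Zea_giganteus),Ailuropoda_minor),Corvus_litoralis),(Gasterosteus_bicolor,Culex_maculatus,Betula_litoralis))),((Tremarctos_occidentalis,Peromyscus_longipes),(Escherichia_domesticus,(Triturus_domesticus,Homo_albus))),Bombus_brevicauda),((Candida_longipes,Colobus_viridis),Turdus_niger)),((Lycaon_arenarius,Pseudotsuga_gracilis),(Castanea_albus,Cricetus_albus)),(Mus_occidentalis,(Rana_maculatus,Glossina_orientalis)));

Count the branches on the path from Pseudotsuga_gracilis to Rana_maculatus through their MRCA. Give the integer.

6

The MRCA of Pseudotsuga_gracilis and Rana_maculatus is the root of the tree.
From Pseudotsuga_gracilis up to that node: 3 branches. From Rana_maculatus up to the same node: 3 branches. Total: 3 + 3 = 6.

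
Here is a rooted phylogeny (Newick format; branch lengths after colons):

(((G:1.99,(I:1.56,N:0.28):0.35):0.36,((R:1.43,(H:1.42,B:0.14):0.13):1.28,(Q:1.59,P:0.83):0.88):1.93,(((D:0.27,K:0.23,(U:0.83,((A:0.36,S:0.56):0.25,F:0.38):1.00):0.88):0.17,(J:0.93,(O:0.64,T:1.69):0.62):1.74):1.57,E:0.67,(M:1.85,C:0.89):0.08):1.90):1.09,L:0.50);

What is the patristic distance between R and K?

The path runs R → … → MRCA → … → K; the MRCA is the node subtending ((G,(I,N)),((R,(H,B)),(Q,P)),(((D,K,(U,((A,S),F))),(J,(O,T))),E,(M,C))).
Branch lengths along that path: 1.43 + 1.28 + 1.93 + 1.90 + 1.57 + 0.17 + 0.23 = 8.51.

8.51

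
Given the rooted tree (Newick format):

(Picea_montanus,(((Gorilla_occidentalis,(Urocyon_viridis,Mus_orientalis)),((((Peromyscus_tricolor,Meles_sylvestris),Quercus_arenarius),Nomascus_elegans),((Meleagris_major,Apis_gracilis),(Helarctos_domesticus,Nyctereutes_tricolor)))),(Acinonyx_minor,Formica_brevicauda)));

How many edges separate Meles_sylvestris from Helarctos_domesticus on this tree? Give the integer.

7

The MRCA of Meles_sylvestris and Helarctos_domesticus is the node subtending ((((Peromyscus_tricolor,Meles_sylvestris),Quercus_arenarius),Nomascus_elegans),((Meleagris_major,Apis_gracilis),(Helarctos_domesticus,Nyctereutes_tricolor))).
From Meles_sylvestris up to that node: 4 branches. From Helarctos_domesticus up to the same node: 3 branches. Total: 4 + 3 = 7.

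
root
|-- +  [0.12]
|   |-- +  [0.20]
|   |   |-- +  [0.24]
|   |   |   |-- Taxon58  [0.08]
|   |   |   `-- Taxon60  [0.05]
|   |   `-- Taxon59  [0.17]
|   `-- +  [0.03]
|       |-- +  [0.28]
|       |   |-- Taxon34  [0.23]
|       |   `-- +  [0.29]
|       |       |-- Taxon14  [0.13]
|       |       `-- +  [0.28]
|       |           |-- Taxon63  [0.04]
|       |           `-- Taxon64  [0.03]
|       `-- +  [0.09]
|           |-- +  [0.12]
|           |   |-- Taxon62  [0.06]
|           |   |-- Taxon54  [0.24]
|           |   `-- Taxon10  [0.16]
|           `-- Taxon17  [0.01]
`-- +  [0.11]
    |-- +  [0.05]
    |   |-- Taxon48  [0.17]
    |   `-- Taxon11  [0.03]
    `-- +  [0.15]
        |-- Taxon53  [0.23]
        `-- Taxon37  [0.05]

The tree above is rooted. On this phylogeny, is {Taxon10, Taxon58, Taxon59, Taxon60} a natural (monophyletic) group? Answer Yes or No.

No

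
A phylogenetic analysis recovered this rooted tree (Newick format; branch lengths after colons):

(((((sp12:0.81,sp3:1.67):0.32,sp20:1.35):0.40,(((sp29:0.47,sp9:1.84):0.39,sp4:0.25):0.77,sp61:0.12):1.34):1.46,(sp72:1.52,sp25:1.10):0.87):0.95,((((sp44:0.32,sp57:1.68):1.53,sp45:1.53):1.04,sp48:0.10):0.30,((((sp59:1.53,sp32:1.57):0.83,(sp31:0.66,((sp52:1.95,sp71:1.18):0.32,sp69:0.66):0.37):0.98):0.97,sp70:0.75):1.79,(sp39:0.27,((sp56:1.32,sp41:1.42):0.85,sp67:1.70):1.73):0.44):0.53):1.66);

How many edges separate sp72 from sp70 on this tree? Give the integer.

The MRCA of sp72 and sp70 is the root of the tree.
From sp72 up to that node: 3 branches. From sp70 up to the same node: 4 branches. Total: 3 + 4 = 7.

7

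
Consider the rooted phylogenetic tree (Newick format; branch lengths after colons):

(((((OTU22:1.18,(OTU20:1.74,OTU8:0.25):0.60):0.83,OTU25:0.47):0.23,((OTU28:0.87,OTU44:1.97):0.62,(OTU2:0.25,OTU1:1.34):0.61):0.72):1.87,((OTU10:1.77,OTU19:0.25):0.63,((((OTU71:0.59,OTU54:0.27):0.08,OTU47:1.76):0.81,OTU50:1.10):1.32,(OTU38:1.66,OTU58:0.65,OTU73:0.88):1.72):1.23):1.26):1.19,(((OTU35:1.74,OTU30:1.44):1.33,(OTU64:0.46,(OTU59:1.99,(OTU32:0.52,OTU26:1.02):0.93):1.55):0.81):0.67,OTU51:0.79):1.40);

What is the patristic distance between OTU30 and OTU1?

The path runs OTU30 → … → MRCA → … → OTU1; the MRCA is the root of the tree.
Branch lengths along that path: 1.44 + 1.33 + 0.67 + 1.40 + 1.19 + 1.87 + 0.72 + 0.61 + 1.34 = 10.57.

10.57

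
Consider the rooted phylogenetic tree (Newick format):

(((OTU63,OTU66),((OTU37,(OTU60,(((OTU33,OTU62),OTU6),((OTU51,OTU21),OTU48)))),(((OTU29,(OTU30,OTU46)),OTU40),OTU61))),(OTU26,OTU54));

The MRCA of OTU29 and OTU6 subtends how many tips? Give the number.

The MRCA of OTU29 and OTU6 is the node subtending ((OTU37,(OTU60,(((OTU33,OTU62),OTU6),((OTU51,OTU21),OTU48)))),(((OTU29,(OTU30,OTU46)),OTU40),OTU61)).
That clade contains 13 terminal taxa: OTU21, OTU29, OTU30, OTU33, OTU37, OTU40, OTU46, OTU48, OTU51, OTU6, OTU60, OTU61, OTU62.

13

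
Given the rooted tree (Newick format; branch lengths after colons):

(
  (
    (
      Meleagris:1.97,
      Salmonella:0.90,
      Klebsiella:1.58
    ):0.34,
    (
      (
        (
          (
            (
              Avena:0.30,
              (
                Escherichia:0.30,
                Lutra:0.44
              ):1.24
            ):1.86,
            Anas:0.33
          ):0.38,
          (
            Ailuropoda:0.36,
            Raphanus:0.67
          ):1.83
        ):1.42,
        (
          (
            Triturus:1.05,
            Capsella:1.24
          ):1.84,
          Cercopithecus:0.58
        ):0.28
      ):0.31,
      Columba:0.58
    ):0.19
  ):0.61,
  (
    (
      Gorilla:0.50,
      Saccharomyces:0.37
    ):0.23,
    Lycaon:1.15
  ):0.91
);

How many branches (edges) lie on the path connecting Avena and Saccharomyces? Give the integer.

10

The MRCA of Avena and Saccharomyces is the root of the tree.
From Avena up to that node: 7 branches. From Saccharomyces up to the same node: 3 branches. Total: 7 + 3 = 10.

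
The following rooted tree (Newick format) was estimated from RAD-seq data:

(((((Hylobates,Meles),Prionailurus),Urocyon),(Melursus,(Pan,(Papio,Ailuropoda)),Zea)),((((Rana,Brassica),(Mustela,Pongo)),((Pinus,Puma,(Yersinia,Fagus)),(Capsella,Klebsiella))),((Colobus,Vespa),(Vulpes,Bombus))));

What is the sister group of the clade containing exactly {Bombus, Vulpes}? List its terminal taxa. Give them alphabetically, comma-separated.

The clade containing exactly {Bombus, Vulpes} attaches to the tree at the node subtending ((Colobus,Vespa),(Vulpes,Bombus)).
The other lineage descending from that same node — the sister group — is (Colobus,Vespa); its 2 tips in alphabetical order are the answer.

Colobus, Vespa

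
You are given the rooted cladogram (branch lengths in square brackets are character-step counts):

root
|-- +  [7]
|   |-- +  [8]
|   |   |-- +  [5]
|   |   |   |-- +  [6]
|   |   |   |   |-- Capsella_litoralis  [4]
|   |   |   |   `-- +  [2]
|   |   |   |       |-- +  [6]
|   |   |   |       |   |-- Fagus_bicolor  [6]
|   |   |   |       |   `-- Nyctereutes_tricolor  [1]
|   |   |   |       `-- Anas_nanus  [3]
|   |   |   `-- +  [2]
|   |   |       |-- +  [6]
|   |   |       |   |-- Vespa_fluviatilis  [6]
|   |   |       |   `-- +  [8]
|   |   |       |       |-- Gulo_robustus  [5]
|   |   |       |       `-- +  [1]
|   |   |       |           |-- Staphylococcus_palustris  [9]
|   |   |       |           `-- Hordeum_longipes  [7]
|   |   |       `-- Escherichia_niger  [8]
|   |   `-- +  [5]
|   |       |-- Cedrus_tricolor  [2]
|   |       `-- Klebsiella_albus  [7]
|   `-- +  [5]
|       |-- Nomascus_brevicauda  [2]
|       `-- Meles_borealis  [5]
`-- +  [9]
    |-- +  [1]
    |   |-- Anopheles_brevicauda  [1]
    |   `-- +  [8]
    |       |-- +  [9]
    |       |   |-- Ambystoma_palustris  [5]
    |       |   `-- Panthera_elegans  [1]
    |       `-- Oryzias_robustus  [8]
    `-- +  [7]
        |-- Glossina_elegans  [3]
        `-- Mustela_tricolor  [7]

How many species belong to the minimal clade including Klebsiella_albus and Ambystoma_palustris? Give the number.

19

The MRCA of Klebsiella_albus and Ambystoma_palustris is the root, so the clade is the entire tree.
That clade contains 19 terminal taxa: Ambystoma_palustris, Anas_nanus, Anopheles_brevicauda, Capsella_litoralis, Cedrus_tricolor, Escherichia_niger, Fagus_bicolor, Glossina_elegans, Gulo_robustus, Hordeum_longipes, Klebsiella_albus, Meles_borealis, Mustela_tricolor, Nomascus_brevicauda, Nyctereutes_tricolor, Oryzias_robustus, Panthera_elegans, Staphylococcus_palustris, Vespa_fluviatilis.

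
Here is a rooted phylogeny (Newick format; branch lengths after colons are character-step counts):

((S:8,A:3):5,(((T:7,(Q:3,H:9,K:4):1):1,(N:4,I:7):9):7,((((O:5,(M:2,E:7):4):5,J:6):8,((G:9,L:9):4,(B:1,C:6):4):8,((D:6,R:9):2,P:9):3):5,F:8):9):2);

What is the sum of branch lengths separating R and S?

43

The path runs R → … → MRCA → … → S; the MRCA is the root of the tree.
Branch lengths along that path: 9 + 2 + 3 + 5 + 9 + 2 + 5 + 8 = 43.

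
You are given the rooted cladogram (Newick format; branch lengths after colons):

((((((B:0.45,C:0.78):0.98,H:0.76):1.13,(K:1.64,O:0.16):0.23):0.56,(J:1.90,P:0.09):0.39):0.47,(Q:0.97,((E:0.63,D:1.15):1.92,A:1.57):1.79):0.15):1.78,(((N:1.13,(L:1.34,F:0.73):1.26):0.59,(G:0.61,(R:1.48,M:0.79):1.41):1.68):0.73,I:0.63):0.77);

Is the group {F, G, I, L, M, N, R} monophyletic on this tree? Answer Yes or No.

The most recent common ancestor of these taxa subtends (((N,(L,F)),(G,(R,M))),I).
That clade has exactly 7 tips — every listed taxon and nothing else — so the group is monophyletic.

Yes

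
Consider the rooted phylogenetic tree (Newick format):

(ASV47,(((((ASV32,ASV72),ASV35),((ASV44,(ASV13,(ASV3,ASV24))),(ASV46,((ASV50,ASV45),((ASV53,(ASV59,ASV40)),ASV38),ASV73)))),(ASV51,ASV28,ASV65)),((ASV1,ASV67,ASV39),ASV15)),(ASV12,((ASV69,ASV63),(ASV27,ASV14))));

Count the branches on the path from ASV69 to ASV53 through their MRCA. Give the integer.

The MRCA of ASV69 and ASV53 is the root of the tree.
From ASV69 up to that node: 4 branches. From ASV53 up to the same node: 9 branches. Total: 4 + 9 = 13.

13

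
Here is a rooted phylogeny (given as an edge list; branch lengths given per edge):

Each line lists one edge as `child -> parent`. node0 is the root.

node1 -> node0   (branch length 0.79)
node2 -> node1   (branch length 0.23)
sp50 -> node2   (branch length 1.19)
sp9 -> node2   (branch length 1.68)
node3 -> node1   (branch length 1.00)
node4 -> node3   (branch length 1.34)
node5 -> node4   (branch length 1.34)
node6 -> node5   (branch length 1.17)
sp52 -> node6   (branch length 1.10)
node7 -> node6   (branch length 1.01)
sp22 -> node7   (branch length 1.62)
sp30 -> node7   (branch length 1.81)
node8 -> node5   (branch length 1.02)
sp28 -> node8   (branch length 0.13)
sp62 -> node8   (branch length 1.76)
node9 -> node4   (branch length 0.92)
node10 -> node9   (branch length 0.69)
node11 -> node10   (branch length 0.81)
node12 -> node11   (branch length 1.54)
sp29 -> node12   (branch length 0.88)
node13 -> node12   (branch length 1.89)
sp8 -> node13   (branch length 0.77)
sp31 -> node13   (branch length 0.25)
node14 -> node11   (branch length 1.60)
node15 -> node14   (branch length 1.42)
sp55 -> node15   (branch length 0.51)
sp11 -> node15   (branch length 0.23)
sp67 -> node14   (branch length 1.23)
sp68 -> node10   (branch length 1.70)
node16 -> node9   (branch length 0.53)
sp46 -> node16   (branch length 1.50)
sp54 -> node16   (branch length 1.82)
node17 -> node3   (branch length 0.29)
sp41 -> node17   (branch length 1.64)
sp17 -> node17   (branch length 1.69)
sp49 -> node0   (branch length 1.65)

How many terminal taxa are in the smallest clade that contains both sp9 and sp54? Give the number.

18

The MRCA of sp9 and sp54 is the node subtending ((sp50,sp9),((((sp52,(sp22,sp30)),(sp28,sp62)),((((sp29,(sp8,sp31)),((sp55,sp11),sp67)),sp68),(sp46,sp54))),(sp41,sp17))).
That clade contains 18 terminal taxa: sp11, sp17, sp22, sp28, sp29, sp30, sp31, sp41, sp46, sp50, sp52, sp54, sp55, sp62, sp67, sp68, sp8, sp9.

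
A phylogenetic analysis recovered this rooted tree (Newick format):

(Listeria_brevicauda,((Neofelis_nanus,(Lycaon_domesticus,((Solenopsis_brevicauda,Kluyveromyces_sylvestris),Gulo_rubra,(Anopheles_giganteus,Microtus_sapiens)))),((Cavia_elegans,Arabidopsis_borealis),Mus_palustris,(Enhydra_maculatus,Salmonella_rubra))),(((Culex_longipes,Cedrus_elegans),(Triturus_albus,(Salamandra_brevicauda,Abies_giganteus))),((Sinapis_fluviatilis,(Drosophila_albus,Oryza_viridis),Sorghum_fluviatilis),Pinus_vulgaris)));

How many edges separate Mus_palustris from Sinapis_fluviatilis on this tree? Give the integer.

The MRCA of Mus_palustris and Sinapis_fluviatilis is the root of the tree.
From Mus_palustris up to that node: 3 branches. From Sinapis_fluviatilis up to the same node: 4 branches. Total: 3 + 4 = 7.

7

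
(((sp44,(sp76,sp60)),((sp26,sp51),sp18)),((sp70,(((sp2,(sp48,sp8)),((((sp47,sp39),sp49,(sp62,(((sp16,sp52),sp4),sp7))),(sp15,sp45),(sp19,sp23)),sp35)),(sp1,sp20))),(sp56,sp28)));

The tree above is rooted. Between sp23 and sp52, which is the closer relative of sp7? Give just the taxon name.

The MRCA of sp7 and sp52 subtends (((sp16,sp52),sp4),sp7) (4 taxa).
The MRCA of sp7 and sp23 subtends (((sp47,sp39),sp49,(sp62,(((sp16,sp52),sp4),sp7))),(sp15,sp45),(sp19,sp23)) (12 taxa).
The first is nested inside the second, so sp7 shares a more recent common ancestor with sp52.

sp52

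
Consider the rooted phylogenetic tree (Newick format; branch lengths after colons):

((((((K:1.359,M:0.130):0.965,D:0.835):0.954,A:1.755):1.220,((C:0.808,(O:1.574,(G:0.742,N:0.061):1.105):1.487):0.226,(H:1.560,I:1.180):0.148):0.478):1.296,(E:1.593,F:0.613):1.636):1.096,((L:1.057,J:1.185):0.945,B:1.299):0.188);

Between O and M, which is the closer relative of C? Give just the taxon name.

The MRCA of C and O subtends (C,(O,(G,N))) (4 taxa).
The MRCA of C and M subtends ((((K,M),D),A),((C,(O,(G,N))),(H,I))) (10 taxa).
The first is nested inside the second, so C shares a more recent common ancestor with O.

O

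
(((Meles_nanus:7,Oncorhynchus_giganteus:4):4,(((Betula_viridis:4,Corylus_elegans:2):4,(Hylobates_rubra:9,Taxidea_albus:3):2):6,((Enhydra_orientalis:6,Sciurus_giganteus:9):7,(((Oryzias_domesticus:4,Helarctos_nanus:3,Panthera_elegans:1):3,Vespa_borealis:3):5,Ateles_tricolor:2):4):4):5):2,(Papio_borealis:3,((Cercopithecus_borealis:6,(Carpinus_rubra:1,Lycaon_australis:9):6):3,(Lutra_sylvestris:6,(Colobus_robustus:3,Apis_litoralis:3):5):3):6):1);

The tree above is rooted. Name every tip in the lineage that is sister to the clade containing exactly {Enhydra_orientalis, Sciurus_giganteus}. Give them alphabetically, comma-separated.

The clade containing exactly {Enhydra_orientalis, Sciurus_giganteus} attaches to the tree at the node subtending ((Enhydra_orientalis,Sciurus_giganteus),(((Oryzias_domesticus,Helarctos_nanus,Panthera_elegans),Vespa_borealis),Ateles_tricolor)).
The other lineage descending from that same node — the sister group — is (((Oryzias_domesticus,Helarctos_nanus,Panthera_elegans),Vespa_borealis),Ateles_tricolor); its 5 tips in alphabetical order are the answer.

Ateles_tricolor, Helarctos_nanus, Oryzias_domesticus, Panthera_elegans, Vespa_borealis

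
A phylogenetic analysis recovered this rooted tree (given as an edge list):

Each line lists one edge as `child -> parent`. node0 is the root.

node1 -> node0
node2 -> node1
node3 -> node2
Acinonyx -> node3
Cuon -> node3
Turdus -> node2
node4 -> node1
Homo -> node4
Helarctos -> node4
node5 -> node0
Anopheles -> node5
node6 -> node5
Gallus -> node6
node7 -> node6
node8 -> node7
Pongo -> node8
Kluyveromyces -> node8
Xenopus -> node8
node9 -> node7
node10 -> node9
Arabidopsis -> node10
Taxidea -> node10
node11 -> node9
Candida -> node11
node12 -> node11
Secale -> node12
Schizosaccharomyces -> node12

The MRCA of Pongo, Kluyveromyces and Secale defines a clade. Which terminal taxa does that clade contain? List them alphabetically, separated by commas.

Tracing Pongo: it sits inside (Pongo,Kluyveromyces,Xenopus).
Tracing Kluyveromyces: it sits inside (Pongo,Kluyveromyces,Xenopus).
Tracing Secale: it sits inside (Secale,Schizosaccharomyces).
The smallest clade enclosing all 3 is ((Pongo,Kluyveromyces,Xenopus),((Arabidopsis,Taxidea),(Candida,(Secale,Schizosaccharomyces)))); the answer is its 8 terminal taxa in alphabetical order.

Arabidopsis, Candida, Kluyveromyces, Pongo, Schizosaccharomyces, Secale, Taxidea, Xenopus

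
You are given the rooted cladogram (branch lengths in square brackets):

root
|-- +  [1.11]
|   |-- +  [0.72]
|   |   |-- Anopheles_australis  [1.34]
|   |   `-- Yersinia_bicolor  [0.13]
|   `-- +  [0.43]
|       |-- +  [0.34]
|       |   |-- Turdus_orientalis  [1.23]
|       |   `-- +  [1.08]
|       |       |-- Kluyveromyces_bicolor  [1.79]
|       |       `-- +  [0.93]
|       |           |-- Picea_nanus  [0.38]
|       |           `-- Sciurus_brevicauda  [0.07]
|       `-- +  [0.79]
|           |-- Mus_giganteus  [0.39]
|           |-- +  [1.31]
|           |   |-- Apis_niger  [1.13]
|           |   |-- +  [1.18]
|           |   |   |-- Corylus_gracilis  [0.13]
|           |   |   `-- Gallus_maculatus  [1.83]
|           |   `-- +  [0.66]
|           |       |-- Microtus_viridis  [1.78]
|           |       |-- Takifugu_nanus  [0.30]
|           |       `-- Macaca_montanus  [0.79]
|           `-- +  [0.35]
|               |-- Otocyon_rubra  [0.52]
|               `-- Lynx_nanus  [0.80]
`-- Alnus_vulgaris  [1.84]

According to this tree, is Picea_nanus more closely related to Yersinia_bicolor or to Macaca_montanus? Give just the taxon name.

The MRCA of Picea_nanus and Macaca_montanus subtends ((Turdus_orientalis,(Kluyveromyces_bicolor,(Picea_nanus,Sciurus_brevicauda))),(Mus_giganteus,(Apis_niger,(Corylus_gracilis,Gallus_maculatus),(Microtus_viridis,Takifugu_nanus,Macaca_montanus)),(Otocyon_rubra,Lynx_nanus))) (13 taxa).
The MRCA of Picea_nanus and Yersinia_bicolor subtends ((Anopheles_australis,Yersinia_bicolor),((Turdus_orientalis,(Kluyveromyces_bicolor,(Picea_nanus,Sciurus_brevicauda))),(Mus_giganteus,(Apis_niger,(Corylus_gracilis,Gallus_maculatus),(Microtus_viridis,Takifugu_nanus,Macaca_montanus)),(Otocyon_rubra,Lynx_nanus)))) (15 taxa).
The first is nested inside the second, so Picea_nanus shares a more recent common ancestor with Macaca_montanus.

Macaca_montanus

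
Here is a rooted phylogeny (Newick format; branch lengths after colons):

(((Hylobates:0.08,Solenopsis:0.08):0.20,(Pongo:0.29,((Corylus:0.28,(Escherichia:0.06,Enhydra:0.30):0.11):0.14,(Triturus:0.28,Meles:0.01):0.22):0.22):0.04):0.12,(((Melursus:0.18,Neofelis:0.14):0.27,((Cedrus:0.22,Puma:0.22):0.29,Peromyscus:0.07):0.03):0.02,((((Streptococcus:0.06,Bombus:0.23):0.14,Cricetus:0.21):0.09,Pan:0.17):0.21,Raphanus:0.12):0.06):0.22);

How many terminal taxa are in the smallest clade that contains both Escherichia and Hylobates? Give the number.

8

The MRCA of Escherichia and Hylobates is the node subtending ((Hylobates,Solenopsis),(Pongo,((Corylus,(Escherichia,Enhydra)),(Triturus,Meles)))).
That clade contains 8 terminal taxa: Corylus, Enhydra, Escherichia, Hylobates, Meles, Pongo, Solenopsis, Triturus.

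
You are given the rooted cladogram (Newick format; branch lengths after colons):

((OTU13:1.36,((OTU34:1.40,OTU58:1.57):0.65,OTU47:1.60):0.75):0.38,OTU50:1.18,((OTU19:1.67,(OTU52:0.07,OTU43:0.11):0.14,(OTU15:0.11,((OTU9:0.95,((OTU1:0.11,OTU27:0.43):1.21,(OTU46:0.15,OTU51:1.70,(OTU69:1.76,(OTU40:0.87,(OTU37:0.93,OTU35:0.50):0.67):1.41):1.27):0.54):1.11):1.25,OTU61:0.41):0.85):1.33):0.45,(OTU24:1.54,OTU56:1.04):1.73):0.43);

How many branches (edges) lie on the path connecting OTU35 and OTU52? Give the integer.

11

The MRCA of OTU35 and OTU52 is the node subtending (OTU19,(OTU52,OTU43),(OTU15,((OTU9,((OTU1,OTU27),(OTU46,OTU51,(OTU69,(OTU40,(OTU37,OTU35)))))),OTU61))).
From OTU35 up to that node: 9 branches. From OTU52 up to the same node: 2 branches. Total: 9 + 2 = 11.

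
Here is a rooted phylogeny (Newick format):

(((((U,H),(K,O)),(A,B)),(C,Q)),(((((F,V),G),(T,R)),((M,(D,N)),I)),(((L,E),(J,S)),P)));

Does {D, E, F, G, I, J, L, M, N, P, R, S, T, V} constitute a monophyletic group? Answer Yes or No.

The most recent common ancestor of these taxa subtends (((((F,V),G),(T,R)),((M,(D,N)),I)),(((L,E),(J,S)),P)).
That clade has exactly 14 tips — every listed taxon and nothing else — so the group is monophyletic.

Yes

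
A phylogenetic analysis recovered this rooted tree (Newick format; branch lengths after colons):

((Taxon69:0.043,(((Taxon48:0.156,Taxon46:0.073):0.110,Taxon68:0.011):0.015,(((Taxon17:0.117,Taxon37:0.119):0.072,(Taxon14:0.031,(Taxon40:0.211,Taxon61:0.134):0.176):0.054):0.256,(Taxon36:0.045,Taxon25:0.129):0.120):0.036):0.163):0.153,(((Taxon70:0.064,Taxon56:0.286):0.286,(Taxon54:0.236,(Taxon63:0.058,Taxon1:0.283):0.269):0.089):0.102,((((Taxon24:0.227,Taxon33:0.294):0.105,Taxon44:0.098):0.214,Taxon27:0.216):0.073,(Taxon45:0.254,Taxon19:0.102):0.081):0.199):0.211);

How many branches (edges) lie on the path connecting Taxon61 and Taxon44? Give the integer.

The MRCA of Taxon61 and Taxon44 is the root of the tree.
From Taxon61 up to that node: 7 branches. From Taxon44 up to the same node: 5 branches. Total: 7 + 5 = 12.

12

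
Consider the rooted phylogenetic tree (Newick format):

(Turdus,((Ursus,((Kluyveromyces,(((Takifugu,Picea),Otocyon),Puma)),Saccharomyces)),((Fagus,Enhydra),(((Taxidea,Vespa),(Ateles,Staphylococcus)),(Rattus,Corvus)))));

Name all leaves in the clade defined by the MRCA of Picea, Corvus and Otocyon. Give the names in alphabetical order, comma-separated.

Ateles, Corvus, Enhydra, Fagus, Kluyveromyces, Otocyon, Picea, Puma, Rattus, Saccharomyces, Staphylococcus, Takifugu, Taxidea, Ursus, Vespa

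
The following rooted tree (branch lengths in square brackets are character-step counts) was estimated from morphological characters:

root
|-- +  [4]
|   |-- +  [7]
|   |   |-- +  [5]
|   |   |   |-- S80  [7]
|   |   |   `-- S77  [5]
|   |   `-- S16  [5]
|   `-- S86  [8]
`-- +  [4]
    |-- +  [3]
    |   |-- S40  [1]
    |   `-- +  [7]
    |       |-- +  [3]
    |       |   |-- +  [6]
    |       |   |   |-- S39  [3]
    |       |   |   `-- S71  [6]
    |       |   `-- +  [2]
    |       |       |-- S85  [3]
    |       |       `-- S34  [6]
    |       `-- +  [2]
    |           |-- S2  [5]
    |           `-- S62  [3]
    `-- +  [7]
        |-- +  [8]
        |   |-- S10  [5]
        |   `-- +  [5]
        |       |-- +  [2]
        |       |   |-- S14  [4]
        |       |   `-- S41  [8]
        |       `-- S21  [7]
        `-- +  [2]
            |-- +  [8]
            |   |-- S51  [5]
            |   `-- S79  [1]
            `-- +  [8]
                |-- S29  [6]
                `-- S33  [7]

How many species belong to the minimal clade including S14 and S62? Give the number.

15

The MRCA of S14 and S62 is the node subtending ((S40,(((S39,S71),(S85,S34)),(S2,S62))),((S10,((S14,S41),S21)),((S51,S79),(S29,S33)))).
That clade contains 15 terminal taxa: S10, S14, S2, S21, S29, S33, S34, S39, S40, S41, S51, S62, S71, S79, S85.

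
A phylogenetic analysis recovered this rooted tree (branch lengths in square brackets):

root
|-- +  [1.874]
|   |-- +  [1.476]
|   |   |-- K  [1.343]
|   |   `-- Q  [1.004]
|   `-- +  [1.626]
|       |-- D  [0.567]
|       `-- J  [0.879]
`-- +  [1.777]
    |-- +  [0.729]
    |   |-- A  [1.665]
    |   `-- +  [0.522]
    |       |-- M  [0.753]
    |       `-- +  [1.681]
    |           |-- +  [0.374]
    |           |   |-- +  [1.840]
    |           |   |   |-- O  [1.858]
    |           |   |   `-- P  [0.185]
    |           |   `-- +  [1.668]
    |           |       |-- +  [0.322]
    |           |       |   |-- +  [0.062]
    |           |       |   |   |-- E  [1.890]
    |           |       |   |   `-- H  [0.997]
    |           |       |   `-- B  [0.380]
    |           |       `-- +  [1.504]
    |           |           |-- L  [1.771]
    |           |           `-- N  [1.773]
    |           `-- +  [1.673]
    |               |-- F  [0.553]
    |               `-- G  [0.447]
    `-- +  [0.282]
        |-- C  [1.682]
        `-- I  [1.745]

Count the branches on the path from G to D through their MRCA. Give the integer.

The MRCA of G and D is the root of the tree.
From G up to that node: 6 branches. From D up to the same node: 3 branches. Total: 6 + 3 = 9.

9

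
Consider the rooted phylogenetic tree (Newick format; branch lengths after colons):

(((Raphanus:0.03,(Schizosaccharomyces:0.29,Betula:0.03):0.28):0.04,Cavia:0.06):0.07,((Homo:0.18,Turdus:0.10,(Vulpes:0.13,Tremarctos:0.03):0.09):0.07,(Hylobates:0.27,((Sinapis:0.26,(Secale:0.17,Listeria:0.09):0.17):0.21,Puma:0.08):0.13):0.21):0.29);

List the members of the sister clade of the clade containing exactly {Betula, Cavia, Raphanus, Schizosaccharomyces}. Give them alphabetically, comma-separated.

The clade containing exactly {Betula, Cavia, Raphanus, Schizosaccharomyces} attaches directly to the root of the tree.
The other lineage descending from that same node — the sister group — is ((Homo,Turdus,(Vulpes,Tremarctos)),(Hylobates,((Sinapis,(Secale,Listeria)),Puma))); its 9 tips in alphabetical order are the answer.

Homo, Hylobates, Listeria, Puma, Secale, Sinapis, Tremarctos, Turdus, Vulpes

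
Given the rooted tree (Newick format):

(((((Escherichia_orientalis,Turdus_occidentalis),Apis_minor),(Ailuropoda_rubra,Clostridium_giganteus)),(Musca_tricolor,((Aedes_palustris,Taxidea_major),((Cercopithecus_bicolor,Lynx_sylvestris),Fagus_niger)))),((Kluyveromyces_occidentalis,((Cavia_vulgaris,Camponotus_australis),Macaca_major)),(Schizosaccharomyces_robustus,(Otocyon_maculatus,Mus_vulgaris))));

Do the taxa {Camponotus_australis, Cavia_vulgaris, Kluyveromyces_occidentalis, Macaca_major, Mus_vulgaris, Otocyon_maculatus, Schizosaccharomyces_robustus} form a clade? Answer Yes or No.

Yes

The most recent common ancestor of these taxa subtends ((Kluyveromyces_occidentalis,((Cavia_vulgaris,Camponotus_australis),Macaca_major)),(Schizosaccharomyces_robustus,(Otocyon_maculatus,Mus_vulgaris))).
That clade has exactly 7 tips — every listed taxon and nothing else — so the group is monophyletic.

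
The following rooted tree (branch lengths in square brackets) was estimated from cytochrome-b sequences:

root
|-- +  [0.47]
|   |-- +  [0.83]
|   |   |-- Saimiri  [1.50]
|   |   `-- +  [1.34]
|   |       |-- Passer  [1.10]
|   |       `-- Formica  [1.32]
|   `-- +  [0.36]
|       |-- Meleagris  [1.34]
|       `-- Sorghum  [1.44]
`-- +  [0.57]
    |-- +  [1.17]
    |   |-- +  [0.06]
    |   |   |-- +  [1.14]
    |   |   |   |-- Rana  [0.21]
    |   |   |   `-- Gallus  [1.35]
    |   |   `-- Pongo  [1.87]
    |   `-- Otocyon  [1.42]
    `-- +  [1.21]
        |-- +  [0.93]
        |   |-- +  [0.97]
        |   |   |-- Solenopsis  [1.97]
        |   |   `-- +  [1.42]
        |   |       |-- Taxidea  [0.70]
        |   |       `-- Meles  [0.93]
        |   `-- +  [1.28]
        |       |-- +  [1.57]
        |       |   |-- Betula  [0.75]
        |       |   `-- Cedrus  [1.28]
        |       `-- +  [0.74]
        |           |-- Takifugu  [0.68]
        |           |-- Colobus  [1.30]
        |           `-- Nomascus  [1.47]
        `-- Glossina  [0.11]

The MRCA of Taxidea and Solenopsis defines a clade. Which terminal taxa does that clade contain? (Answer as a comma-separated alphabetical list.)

Tracing Taxidea: it sits inside (Taxidea,Meles).
Tracing Solenopsis: it sits inside (Solenopsis,(Taxidea,Meles)).
The smallest clade enclosing both is (Solenopsis,(Taxidea,Meles)); the answer is its 3 terminal taxa in alphabetical order.

Meles, Solenopsis, Taxidea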